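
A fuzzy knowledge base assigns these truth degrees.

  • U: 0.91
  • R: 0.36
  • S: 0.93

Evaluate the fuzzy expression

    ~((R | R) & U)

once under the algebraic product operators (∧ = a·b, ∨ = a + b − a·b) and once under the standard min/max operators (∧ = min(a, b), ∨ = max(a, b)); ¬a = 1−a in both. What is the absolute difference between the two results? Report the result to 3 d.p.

Under algebraic product:
  R | R = a + b − a·b on (0.3600, 0.3600) = 0.5904
  (R | R) & U = a·b on (0.5904, 0.9100) = 0.5373
  ~((R | R) & U) = 1 − 0.5373 = 0.4627
  → value = 0.4627
Under standard min/max:
  R | R = max(a, b) on (0.36, 0.36) = 0.36
  (R | R) & U = min(a, b) on (0.36, 0.91) = 0.36
  ~((R | R) & U) = 1 − 0.36 = 0.64
  → value = 0.6400
|0.4627 − 0.6400| = 0.177

0.177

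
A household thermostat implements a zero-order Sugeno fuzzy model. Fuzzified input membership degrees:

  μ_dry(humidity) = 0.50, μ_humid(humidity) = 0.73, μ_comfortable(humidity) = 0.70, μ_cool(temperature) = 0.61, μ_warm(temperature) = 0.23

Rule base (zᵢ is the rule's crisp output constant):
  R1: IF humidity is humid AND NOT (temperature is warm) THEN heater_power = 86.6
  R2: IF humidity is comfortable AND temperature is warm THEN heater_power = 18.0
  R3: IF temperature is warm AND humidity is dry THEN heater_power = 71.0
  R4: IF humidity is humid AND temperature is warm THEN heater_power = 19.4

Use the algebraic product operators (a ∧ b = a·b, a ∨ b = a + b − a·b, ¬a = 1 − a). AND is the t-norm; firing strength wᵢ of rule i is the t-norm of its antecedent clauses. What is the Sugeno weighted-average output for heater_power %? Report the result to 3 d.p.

R1 (z=86.6): humid=0.73, ¬warm=1−0.23=0.77; AND[a·b] → w = 0.5621
R2 (z=18.0): comfortable=0.70, warm=0.23; AND[a·b] → w = 0.1610
R3 (z=71.0): warm=0.23, dry=0.50; AND[a·b] → w = 0.1150
R4 (z=19.4): humid=0.73, warm=0.23; AND[a·b] → w = 0.1679
Weighted average = (0.5621·86.6 + 0.1610·18.0 + 0.1150·71.0 + 0.1679·19.4) / (0.5621 + 0.1610 + 0.1150 + 0.1679)
  = 62.9981 / 1.0060 = 62.622

62.622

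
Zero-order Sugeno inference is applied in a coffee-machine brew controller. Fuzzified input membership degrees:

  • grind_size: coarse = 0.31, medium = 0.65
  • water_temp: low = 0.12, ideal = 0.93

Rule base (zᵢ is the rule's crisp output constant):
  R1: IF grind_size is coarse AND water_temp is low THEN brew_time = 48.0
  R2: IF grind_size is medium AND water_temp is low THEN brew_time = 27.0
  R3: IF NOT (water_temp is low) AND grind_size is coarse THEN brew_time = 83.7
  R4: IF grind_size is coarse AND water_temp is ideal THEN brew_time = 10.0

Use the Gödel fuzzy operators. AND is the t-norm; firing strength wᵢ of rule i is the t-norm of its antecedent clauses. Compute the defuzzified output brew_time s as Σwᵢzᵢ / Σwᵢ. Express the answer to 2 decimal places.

R1 (z=48.0): coarse=0.31, low=0.12; AND[min(a, b)] → w = 0.12
R2 (z=27.0): medium=0.65, low=0.12; AND[min(a, b)] → w = 0.12
R3 (z=83.7): ¬low=1−0.12=0.88, coarse=0.31; AND[min(a, b)] → w = 0.31
R4 (z=10.0): coarse=0.31, ideal=0.93; AND[min(a, b)] → w = 0.31
Weighted average = (0.12·48.0 + 0.12·27.0 + 0.31·83.7 + 0.31·10.0) / (0.12 + 0.12 + 0.31 + 0.31)
  = 38.0470 / 0.8600 = 44.24

44.24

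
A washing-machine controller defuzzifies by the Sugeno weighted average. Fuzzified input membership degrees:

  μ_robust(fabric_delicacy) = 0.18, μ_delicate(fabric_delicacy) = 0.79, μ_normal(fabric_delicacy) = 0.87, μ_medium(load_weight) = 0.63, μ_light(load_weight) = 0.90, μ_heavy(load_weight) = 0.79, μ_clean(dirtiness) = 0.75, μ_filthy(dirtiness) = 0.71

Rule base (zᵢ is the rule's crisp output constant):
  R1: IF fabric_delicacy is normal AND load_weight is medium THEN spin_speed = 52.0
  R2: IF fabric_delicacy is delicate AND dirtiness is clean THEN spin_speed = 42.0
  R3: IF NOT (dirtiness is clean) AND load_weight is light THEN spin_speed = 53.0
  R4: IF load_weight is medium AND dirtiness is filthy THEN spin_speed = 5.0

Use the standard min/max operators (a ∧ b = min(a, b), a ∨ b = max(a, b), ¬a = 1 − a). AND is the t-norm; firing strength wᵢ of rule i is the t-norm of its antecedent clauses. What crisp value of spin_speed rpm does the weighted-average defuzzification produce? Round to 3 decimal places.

35.690

R1 (z=52.0): normal=0.87, medium=0.63; AND[min(a, b)] → w = 0.63
R2 (z=42.0): delicate=0.79, clean=0.75; AND[min(a, b)] → w = 0.75
R3 (z=53.0): ¬clean=1−0.75=0.25, light=0.90; AND[min(a, b)] → w = 0.25
R4 (z=5.0): medium=0.63, filthy=0.71; AND[min(a, b)] → w = 0.63
Weighted average = (0.63·52.0 + 0.75·42.0 + 0.25·53.0 + 0.63·5.0) / (0.63 + 0.75 + 0.25 + 0.63)
  = 80.6600 / 2.2600 = 35.690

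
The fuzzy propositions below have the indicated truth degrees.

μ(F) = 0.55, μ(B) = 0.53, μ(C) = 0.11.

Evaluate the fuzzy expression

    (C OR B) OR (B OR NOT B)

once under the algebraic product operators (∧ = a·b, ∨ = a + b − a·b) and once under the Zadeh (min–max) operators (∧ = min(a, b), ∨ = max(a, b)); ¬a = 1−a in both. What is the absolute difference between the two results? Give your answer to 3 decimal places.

Under algebraic product:
  C OR B = a + b − a·b on (0.1100, 0.5300) = 0.5817
  NOT B = 1 − 0.5300 = 0.4700
  B OR NOT B = a + b − a·b on (0.5300, 0.4700) = 0.7509
  (C OR B) OR (B OR NOT B) = a + b − a·b on (0.5817, 0.7509) = 0.8958
  → value = 0.8958
Under Zadeh (min–max):
  C OR B = max(a, b) on (0.11, 0.53) = 0.53
  NOT B = 1 − 0.53 = 0.47
  B OR NOT B = max(a, b) on (0.53, 0.47) = 0.53
  (C OR B) OR (B OR NOT B) = max(a, b) on (0.53, 0.53) = 0.53
  → value = 0.5300
|0.8958 − 0.5300| = 0.366

0.366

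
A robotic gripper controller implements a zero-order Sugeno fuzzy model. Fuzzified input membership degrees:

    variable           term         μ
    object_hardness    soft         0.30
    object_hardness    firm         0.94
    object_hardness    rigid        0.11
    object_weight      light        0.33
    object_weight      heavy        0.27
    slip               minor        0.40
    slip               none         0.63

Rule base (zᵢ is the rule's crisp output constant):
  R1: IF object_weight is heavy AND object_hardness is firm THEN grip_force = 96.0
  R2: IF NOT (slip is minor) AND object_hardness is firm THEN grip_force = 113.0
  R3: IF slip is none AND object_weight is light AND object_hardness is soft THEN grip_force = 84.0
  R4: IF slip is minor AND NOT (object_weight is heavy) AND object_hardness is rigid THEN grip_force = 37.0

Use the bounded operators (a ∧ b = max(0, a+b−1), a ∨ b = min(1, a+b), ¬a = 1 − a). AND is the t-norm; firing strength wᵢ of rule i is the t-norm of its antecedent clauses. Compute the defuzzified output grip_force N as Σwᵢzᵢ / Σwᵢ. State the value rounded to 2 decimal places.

R1 (z=96.0): heavy=0.27, firm=0.94; AND[max(0, a+b−1)] → w = 0.21
R2 (z=113.0): ¬minor=1−0.40=0.60, firm=0.94; AND[max(0, a+b−1)] → w = 0.54
R3 (z=84.0): none=0.63, light=0.33, soft=0.30; AND[max(0, a+b−1)] → w = 0.00
R4 (z=37.0): minor=0.40, ¬heavy=1−0.27=0.73, rigid=0.11; AND[max(0, a+b−1)] → w = 0.00
Weighted average = (0.21·96.0 + 0.54·113.0 + 0.00·84.0 + 0.00·37.0) / (0.21 + 0.54 + 0.00 + 0.00)
  = 81.1800 / 0.7500 = 108.24

108.24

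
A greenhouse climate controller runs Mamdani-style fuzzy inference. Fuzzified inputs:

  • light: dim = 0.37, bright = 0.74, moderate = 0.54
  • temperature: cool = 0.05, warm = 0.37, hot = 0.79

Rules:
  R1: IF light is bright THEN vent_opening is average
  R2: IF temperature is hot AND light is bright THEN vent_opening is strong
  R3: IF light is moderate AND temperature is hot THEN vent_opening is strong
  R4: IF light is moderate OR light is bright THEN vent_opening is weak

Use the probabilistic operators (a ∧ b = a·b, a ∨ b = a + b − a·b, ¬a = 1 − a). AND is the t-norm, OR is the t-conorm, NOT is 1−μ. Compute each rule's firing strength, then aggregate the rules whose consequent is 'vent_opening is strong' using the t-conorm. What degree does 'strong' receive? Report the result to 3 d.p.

R1: bright=0.74 → w = 0.7400
R2: hot=0.79, bright=0.74; AND[a·b] → w = 0.5846
R3: moderate=0.54, hot=0.79; AND[a·b] → w = 0.4266
R4: moderate=0.54, bright=0.74; OR[a + b − a·b] → w = 0.8804
Rules with consequent 'strong': {R2, R3} → strengths 0.5846, 0.4266
Aggregate via t-conorm [a + b − a·b]: 0.7618

0.762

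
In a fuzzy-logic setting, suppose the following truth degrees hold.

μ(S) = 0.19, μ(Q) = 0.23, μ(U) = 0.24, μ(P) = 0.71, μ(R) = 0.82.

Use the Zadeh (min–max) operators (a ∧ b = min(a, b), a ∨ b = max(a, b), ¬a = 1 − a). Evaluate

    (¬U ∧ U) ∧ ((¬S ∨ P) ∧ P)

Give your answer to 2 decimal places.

0.24

¬U = 1 − 0.24 = 0.76
¬U ∧ U = min(a, b) on (0.76, 0.24) = 0.24
¬S = 1 − 0.19 = 0.81
¬S ∨ P = max(a, b) on (0.81, 0.71) = 0.81
(¬S ∨ P) ∧ P = min(a, b) on (0.81, 0.71) = 0.71
(¬U ∧ U) ∧ ((¬S ∨ P) ∧ P) = min(a, b) on (0.24, 0.71) = 0.24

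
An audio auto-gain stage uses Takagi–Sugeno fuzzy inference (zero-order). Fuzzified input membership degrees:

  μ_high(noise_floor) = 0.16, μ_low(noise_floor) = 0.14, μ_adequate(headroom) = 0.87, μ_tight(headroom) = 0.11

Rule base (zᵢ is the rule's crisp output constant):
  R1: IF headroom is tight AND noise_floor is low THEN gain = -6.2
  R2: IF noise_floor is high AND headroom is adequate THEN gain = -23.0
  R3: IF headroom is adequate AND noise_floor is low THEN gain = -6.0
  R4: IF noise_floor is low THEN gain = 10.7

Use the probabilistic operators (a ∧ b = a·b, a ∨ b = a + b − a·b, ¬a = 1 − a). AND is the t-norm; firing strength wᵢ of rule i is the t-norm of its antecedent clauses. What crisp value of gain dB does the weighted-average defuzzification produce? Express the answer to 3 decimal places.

R1 (z=-6.2): tight=0.11, low=0.14; AND[a·b] → w = 0.0154
R2 (z=-23.0): high=0.16, adequate=0.87; AND[a·b] → w = 0.1392
R3 (z=-6.0): adequate=0.87, low=0.14; AND[a·b] → w = 0.1218
R4 (z=10.7): low=0.14 → w = 0.1400
Weighted average = (0.0154·-6.2 + 0.1392·-23.0 + 0.1218·-6.0 + 0.1400·10.7) / (0.0154 + 0.1392 + 0.1218 + 0.1400)
  = -2.5299 / 0.4164 = -6.076

-6.076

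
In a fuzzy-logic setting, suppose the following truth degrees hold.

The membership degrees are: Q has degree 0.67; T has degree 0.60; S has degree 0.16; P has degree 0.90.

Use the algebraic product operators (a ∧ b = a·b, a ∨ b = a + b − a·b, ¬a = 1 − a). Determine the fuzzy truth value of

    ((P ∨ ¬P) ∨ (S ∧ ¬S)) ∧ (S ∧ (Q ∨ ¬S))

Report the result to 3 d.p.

¬P = 1 − 0.9000 = 0.1000
P ∨ ¬P = a + b − a·b on (0.9000, 0.1000) = 0.9100
¬S = 1 − 0.1600 = 0.8400
S ∧ ¬S = a·b on (0.1600, 0.8400) = 0.1344
(P ∨ ¬P) ∨ (S ∧ ¬S) = a + b − a·b on (0.9100, 0.1344) = 0.9221
¬S = 1 − 0.1600 = 0.8400
Q ∨ ¬S = a + b − a·b on (0.6700, 0.8400) = 0.9472
S ∧ (Q ∨ ¬S) = a·b on (0.1600, 0.9472) = 0.1516
((P ∨ ¬P) ∨ (S ∧ ¬S)) ∧ (S ∧ (Q ∨ ¬S)) = a·b on (0.9221, 0.1516) = 0.1397

0.140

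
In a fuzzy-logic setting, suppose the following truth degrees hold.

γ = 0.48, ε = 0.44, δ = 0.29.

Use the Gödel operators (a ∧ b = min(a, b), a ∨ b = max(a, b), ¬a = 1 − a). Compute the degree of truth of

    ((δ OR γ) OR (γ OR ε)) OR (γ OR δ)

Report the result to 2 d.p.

δ OR γ = max(a, b) on (0.29, 0.48) = 0.48
γ OR ε = max(a, b) on (0.48, 0.44) = 0.48
(δ OR γ) OR (γ OR ε) = max(a, b) on (0.48, 0.48) = 0.48
γ OR δ = max(a, b) on (0.48, 0.29) = 0.48
((δ OR γ) OR (γ OR ε)) OR (γ OR δ) = max(a, b) on (0.48, 0.48) = 0.48

0.48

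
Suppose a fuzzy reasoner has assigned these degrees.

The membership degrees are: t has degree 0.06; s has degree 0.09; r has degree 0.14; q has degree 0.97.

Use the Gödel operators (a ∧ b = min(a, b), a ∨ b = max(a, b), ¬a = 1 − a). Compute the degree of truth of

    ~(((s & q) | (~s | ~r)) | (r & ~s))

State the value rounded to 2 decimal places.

0.09

s & q = min(a, b) on (0.09, 0.97) = 0.09
~s = 1 − 0.09 = 0.91
~r = 1 − 0.14 = 0.86
~s | ~r = max(a, b) on (0.91, 0.86) = 0.91
(s & q) | (~s | ~r) = max(a, b) on (0.09, 0.91) = 0.91
~s = 1 − 0.09 = 0.91
r & ~s = min(a, b) on (0.14, 0.91) = 0.14
((s & q) | (~s | ~r)) | (r & ~s) = max(a, b) on (0.91, 0.14) = 0.91
~(((s & q) | (~s | ~r)) | (r & ~s)) = 1 − 0.91 = 0.09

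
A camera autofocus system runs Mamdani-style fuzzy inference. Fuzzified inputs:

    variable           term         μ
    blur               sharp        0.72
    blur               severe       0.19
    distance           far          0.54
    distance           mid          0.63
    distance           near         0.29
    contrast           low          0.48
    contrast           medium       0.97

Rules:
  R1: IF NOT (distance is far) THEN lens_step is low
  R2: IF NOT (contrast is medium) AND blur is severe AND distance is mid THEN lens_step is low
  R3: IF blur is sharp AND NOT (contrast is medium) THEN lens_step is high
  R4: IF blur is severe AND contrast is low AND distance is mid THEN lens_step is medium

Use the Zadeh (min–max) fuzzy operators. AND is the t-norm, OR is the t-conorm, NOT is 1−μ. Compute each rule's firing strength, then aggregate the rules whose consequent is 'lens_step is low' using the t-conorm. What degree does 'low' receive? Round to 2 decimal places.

R1: ¬far=1−0.54=0.46 → w = 0.46
R2: ¬medium=1−0.97=0.03, severe=0.19, mid=0.63; AND[min(a, b)] → w = 0.03
R3: sharp=0.72, ¬medium=1−0.97=0.03; AND[min(a, b)] → w = 0.03
R4: severe=0.19, low=0.48, mid=0.63; AND[min(a, b)] → w = 0.19
Rules with consequent 'low': {R1, R2} → strengths 0.46, 0.03
Aggregate via t-conorm [max(a, b)]: 0.46

0.46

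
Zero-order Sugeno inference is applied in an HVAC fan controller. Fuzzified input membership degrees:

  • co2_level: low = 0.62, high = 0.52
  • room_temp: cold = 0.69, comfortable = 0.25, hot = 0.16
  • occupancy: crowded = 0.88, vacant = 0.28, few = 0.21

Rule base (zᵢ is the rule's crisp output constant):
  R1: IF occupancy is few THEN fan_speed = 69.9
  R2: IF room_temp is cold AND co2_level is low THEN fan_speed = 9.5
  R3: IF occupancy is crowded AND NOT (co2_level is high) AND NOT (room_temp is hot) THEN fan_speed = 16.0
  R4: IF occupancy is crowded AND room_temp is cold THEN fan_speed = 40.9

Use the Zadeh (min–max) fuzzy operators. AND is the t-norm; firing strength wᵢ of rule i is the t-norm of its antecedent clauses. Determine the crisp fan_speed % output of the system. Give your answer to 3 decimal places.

28.235

R1 (z=69.9): few=0.21 → w = 0.21
R2 (z=9.5): cold=0.69, low=0.62; AND[min(a, b)] → w = 0.62
R3 (z=16.0): crowded=0.88, ¬high=1−0.52=0.48, ¬hot=1−0.16=0.84; AND[min(a, b)] → w = 0.48
R4 (z=40.9): crowded=0.88, cold=0.69; AND[min(a, b)] → w = 0.69
Weighted average = (0.21·69.9 + 0.62·9.5 + 0.48·16.0 + 0.69·40.9) / (0.21 + 0.62 + 0.48 + 0.69)
  = 56.4700 / 2.0000 = 28.235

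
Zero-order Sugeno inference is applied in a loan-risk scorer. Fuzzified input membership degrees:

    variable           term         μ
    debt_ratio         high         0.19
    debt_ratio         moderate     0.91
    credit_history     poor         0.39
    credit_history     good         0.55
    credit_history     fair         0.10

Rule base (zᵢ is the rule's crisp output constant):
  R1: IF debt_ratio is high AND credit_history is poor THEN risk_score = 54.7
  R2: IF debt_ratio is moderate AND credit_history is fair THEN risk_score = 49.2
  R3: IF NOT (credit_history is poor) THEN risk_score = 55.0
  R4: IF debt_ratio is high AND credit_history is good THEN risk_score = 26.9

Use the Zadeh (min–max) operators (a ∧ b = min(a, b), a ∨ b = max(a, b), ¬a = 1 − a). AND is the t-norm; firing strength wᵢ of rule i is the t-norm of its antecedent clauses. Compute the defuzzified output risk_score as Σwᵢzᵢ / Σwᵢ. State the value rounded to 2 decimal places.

49.52

R1 (z=54.7): high=0.19, poor=0.39; AND[min(a, b)] → w = 0.19
R2 (z=49.2): moderate=0.91, fair=0.10; AND[min(a, b)] → w = 0.10
R3 (z=55.0): ¬poor=1−0.39=0.61 → w = 0.61
R4 (z=26.9): high=0.19, good=0.55; AND[min(a, b)] → w = 0.19
Weighted average = (0.19·54.7 + 0.10·49.2 + 0.61·55.0 + 0.19·26.9) / (0.19 + 0.10 + 0.61 + 0.19)
  = 53.9740 / 1.0900 = 49.52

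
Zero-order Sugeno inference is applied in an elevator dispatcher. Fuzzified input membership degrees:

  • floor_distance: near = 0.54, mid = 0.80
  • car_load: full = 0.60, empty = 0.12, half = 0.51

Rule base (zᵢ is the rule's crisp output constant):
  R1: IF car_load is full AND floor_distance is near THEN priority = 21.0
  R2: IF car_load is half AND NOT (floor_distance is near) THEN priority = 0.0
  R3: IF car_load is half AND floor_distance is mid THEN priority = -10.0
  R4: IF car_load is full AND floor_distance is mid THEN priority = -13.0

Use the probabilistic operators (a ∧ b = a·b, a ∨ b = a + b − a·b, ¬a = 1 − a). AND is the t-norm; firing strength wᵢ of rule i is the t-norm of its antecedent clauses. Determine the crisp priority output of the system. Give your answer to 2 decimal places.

R1 (z=21.0): full=0.60, near=0.54; AND[a·b] → w = 0.3240
R2 (z=0.0): half=0.51, ¬near=1−0.54=0.46; AND[a·b] → w = 0.2346
R3 (z=-10.0): half=0.51, mid=0.80; AND[a·b] → w = 0.4080
R4 (z=-13.0): full=0.60, mid=0.80; AND[a·b] → w = 0.4800
Weighted average = (0.3240·21.0 + 0.2346·0.0 + 0.4080·-10.0 + 0.4800·-13.0) / (0.3240 + 0.2346 + 0.4080 + 0.4800)
  = -3.5160 / 1.4466 = -2.43

-2.43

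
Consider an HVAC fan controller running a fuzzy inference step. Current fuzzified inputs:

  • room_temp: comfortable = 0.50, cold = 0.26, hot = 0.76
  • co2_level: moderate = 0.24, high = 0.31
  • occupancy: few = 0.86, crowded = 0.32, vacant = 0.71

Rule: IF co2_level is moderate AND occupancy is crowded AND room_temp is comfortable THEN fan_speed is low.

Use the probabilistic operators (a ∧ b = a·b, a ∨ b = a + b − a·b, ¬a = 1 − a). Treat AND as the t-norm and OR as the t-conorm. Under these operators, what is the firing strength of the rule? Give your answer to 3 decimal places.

firing strength: moderate=0.24, crowded=0.32, comfortable=0.50; AND[a·b] → w = 0.0384

0.038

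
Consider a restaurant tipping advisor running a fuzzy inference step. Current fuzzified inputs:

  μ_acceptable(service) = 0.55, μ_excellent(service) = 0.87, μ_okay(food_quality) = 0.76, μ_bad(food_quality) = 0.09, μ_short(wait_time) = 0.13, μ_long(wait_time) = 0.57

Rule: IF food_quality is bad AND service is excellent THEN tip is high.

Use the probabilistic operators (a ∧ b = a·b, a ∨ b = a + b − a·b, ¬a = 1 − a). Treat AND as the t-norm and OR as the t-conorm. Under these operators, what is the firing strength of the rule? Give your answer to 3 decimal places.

0.078

firing strength: bad=0.09, excellent=0.87; AND[a·b] → w = 0.0783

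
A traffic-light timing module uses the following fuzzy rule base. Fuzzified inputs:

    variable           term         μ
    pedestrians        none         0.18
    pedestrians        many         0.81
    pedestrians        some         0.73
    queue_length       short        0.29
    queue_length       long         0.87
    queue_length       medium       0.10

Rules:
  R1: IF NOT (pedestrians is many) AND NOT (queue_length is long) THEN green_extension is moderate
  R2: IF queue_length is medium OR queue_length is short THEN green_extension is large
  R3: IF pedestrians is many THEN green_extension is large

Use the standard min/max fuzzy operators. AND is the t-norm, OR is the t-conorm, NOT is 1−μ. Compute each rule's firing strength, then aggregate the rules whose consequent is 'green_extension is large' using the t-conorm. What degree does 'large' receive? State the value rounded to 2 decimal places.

0.81

R1: ¬many=1−0.81=0.19, ¬long=1−0.87=0.13; AND[min(a, b)] → w = 0.13
R2: medium=0.10, short=0.29; OR[max(a, b)] → w = 0.29
R3: many=0.81 → w = 0.81
Rules with consequent 'large': {R2, R3} → strengths 0.29, 0.81
Aggregate via t-conorm [max(a, b)]: 0.81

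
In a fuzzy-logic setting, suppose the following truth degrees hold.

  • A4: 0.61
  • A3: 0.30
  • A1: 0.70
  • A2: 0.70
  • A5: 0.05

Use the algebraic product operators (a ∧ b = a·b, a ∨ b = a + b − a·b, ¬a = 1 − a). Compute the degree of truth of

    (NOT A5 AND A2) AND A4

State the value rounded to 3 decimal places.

0.406

NOT A5 = 1 − 0.0500 = 0.9500
NOT A5 AND A2 = a·b on (0.9500, 0.7000) = 0.6650
(NOT A5 AND A2) AND A4 = a·b on (0.6650, 0.6100) = 0.4056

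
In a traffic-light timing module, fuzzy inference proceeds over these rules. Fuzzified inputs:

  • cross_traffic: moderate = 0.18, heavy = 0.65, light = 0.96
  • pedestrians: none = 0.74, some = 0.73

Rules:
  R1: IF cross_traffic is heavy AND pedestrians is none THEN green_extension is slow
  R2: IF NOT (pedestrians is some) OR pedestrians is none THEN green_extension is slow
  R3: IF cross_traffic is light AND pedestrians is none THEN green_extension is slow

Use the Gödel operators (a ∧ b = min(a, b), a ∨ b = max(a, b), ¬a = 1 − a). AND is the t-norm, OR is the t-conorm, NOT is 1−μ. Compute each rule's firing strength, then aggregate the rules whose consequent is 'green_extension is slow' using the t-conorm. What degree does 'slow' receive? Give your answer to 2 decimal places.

0.74

R1: heavy=0.65, none=0.74; AND[min(a, b)] → w = 0.65
R2: ¬some=1−0.73=0.27, none=0.74; OR[max(a, b)] → w = 0.74
R3: light=0.96, none=0.74; AND[min(a, b)] → w = 0.74
Rules with consequent 'slow': {R1, R2, R3} → strengths 0.65, 0.74, 0.74
Aggregate via t-conorm [max(a, b)]: 0.74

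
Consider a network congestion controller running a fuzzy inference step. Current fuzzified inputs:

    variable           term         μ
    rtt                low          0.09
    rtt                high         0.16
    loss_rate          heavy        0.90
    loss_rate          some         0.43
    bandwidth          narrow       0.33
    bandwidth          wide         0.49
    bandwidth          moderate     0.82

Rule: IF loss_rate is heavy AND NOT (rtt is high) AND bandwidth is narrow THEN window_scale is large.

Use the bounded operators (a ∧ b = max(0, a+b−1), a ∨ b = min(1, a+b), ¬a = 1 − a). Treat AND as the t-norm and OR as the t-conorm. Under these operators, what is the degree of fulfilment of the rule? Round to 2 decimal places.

0.07

firing strength: heavy=0.90, ¬high=1−0.16=0.84, narrow=0.33; AND[max(0, a+b−1)] → w = 0.07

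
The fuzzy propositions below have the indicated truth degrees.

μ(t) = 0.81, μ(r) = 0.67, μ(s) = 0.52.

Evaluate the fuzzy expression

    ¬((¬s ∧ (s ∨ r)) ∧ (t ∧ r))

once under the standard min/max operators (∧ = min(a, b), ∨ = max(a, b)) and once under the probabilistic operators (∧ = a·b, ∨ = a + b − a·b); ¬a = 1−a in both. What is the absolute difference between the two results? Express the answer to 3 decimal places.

0.261

Under standard min/max:
  ¬s = 1 − 0.52 = 0.48
  s ∨ r = max(a, b) on (0.52, 0.67) = 0.67
  ¬s ∧ (s ∨ r) = min(a, b) on (0.48, 0.67) = 0.48
  t ∧ r = min(a, b) on (0.81, 0.67) = 0.67
  (¬s ∧ (s ∨ r)) ∧ (t ∧ r) = min(a, b) on (0.48, 0.67) = 0.48
  ¬((¬s ∧ (s ∨ r)) ∧ (t ∧ r)) = 1 − 0.48 = 0.52
  → value = 0.5200
Under probabilistic:
  ¬s = 1 − 0.5200 = 0.4800
  s ∨ r = a + b − a·b on (0.5200, 0.6700) = 0.8416
  ¬s ∧ (s ∨ r) = a·b on (0.4800, 0.8416) = 0.4040
  t ∧ r = a·b on (0.8100, 0.6700) = 0.5427
  (¬s ∧ (s ∨ r)) ∧ (t ∧ r) = a·b on (0.4040, 0.5427) = 0.2192
  ¬((¬s ∧ (s ∨ r)) ∧ (t ∧ r)) = 1 − 0.2192 = 0.7808
  → value = 0.7808
|0.5200 − 0.7808| = 0.261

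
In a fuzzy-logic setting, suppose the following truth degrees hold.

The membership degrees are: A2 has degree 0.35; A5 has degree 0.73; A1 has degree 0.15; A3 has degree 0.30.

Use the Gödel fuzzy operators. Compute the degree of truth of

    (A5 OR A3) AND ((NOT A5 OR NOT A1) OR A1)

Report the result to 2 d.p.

0.73

A5 OR A3 = max(a, b) on (0.73, 0.30) = 0.73
NOT A5 = 1 − 0.73 = 0.27
NOT A1 = 1 − 0.15 = 0.85
NOT A5 OR NOT A1 = max(a, b) on (0.27, 0.85) = 0.85
(NOT A5 OR NOT A1) OR A1 = max(a, b) on (0.85, 0.15) = 0.85
(A5 OR A3) AND ((NOT A5 OR NOT A1) OR A1) = min(a, b) on (0.73, 0.85) = 0.73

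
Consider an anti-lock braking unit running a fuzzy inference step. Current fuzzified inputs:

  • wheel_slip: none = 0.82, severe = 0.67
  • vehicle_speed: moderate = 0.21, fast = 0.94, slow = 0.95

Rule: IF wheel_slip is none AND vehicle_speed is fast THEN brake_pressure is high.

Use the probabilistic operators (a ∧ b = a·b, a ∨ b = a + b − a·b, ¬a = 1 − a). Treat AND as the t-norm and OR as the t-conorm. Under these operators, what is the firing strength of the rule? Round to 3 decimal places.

firing strength: none=0.82, fast=0.94; AND[a·b] → w = 0.7708

0.771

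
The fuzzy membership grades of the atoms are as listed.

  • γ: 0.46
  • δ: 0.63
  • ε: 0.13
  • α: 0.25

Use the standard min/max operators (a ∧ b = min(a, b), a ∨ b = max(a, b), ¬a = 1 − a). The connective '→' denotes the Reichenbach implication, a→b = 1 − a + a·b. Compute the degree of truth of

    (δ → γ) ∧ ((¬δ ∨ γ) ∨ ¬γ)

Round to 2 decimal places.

δ → γ  [Reichenbach: 1 − a + a·b] with a=0.63, b=0.46 → 0.66
¬δ = 1 − 0.63 = 0.37
¬δ ∨ γ = max(a, b) on (0.37, 0.46) = 0.46
¬γ = 1 − 0.46 = 0.54
(¬δ ∨ γ) ∨ ¬γ = max(a, b) on (0.46, 0.54) = 0.54
(δ → γ) ∧ ((¬δ ∨ γ) ∨ ¬γ) = min(a, b) on (0.66, 0.54) = 0.54

0.54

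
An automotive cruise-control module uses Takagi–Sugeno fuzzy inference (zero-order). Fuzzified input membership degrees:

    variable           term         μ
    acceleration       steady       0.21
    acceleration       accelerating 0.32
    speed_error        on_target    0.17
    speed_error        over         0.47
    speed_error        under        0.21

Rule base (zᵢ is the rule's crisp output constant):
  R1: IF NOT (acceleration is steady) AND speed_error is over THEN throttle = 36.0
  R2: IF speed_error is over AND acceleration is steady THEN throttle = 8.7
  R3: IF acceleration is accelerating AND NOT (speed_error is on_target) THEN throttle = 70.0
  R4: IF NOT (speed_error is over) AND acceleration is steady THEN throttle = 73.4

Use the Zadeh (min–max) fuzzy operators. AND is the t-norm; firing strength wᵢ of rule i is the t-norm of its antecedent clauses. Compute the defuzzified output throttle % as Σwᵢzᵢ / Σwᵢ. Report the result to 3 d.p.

R1 (z=36.0): ¬steady=1−0.21=0.79, over=0.47; AND[min(a, b)] → w = 0.47
R2 (z=8.7): over=0.47, steady=0.21; AND[min(a, b)] → w = 0.21
R3 (z=70.0): accelerating=0.32, ¬on_target=1−0.17=0.83; AND[min(a, b)] → w = 0.32
R4 (z=73.4): ¬over=1−0.47=0.53, steady=0.21; AND[min(a, b)] → w = 0.21
Weighted average = (0.47·36.0 + 0.21·8.7 + 0.32·70.0 + 0.21·73.4) / (0.47 + 0.21 + 0.32 + 0.21)
  = 56.5610 / 1.2100 = 46.745

46.745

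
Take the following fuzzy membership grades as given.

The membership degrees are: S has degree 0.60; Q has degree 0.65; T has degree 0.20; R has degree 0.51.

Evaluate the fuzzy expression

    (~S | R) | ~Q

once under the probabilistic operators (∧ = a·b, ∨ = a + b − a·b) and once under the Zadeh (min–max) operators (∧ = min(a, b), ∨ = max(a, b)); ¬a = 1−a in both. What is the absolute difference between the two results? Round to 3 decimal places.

Under probabilistic:
  ~S = 1 − 0.6000 = 0.4000
  ~S | R = a + b − a·b on (0.4000, 0.5100) = 0.7060
  ~Q = 1 − 0.6500 = 0.3500
  (~S | R) | ~Q = a + b − a·b on (0.7060, 0.3500) = 0.8089
  → value = 0.8089
Under Zadeh (min–max):
  ~S = 1 − 0.60 = 0.40
  ~S | R = max(a, b) on (0.40, 0.51) = 0.51
  ~Q = 1 − 0.65 = 0.35
  (~S | R) | ~Q = max(a, b) on (0.51, 0.35) = 0.51
  → value = 0.5100
|0.8089 − 0.5100| = 0.299

0.299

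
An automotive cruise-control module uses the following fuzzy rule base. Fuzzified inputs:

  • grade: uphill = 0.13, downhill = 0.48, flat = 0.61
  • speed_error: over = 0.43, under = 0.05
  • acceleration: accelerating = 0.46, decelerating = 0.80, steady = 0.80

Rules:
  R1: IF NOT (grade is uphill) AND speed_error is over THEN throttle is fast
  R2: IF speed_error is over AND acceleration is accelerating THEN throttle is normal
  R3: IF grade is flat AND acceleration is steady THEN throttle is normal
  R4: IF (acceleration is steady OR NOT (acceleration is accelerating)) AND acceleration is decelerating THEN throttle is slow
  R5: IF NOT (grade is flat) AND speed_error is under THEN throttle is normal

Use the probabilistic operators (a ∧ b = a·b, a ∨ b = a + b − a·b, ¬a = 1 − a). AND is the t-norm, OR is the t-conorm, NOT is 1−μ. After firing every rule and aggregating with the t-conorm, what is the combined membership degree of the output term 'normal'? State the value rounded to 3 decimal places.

R1: ¬uphill=1−0.13=0.87, over=0.43; AND[a·b] → w = 0.3741
R2: over=0.43, accelerating=0.46; AND[a·b] → w = 0.1978
R3: flat=0.61, steady=0.80; AND[a·b] → w = 0.4880
R4: (steady=0.80 OR ¬accelerating=1−0.46=0.54) = 0.9080; AND[a·b] with decelerating=0.80 → w = 0.7264
R5: ¬flat=1−0.61=0.39, under=0.05; AND[a·b] → w = 0.0195
Rules with consequent 'normal': {R2, R3, R5} → strengths 0.1978, 0.4880, 0.0195
Aggregate via t-conorm [a + b − a·b]: 0.5973

0.597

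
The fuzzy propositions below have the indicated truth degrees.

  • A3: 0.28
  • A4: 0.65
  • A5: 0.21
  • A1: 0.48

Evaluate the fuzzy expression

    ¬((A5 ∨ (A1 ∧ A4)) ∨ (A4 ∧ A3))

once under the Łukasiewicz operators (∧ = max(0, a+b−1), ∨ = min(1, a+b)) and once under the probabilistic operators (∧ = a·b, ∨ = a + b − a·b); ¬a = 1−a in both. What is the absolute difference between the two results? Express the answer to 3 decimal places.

Under Łukasiewicz:
  A1 ∧ A4 = max(0, a+b−1) on (0.48, 0.65) = 0.13
  A5 ∨ (A1 ∧ A4) = min(1, a+b) on (0.21, 0.13) = 0.34
  A4 ∧ A3 = max(0, a+b−1) on (0.65, 0.28) = 0.00
  (A5 ∨ (A1 ∧ A4)) ∨ (A4 ∧ A3) = min(1, a+b) on (0.34, 0.00) = 0.34
  ¬((A5 ∨ (A1 ∧ A4)) ∨ (A4 ∧ A3)) = 1 − 0.34 = 0.66
  → value = 0.6600
Under probabilistic:
  A1 ∧ A4 = a·b on (0.4800, 0.6500) = 0.3120
  A5 ∨ (A1 ∧ A4) = a + b − a·b on (0.2100, 0.3120) = 0.4565
  A4 ∧ A3 = a·b on (0.6500, 0.2800) = 0.1820
  (A5 ∨ (A1 ∧ A4)) ∨ (A4 ∧ A3) = a + b − a·b on (0.4565, 0.1820) = 0.5554
  ¬((A5 ∨ (A1 ∧ A4)) ∨ (A4 ∧ A3)) = 1 − 0.5554 = 0.4446
  → value = 0.4446
|0.6600 − 0.4446| = 0.215

0.215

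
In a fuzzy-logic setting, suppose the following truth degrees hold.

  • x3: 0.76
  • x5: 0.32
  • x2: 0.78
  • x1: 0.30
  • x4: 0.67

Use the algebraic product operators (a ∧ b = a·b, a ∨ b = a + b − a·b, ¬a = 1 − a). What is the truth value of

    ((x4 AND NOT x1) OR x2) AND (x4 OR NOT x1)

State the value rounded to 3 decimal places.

NOT x1 = 1 − 0.3000 = 0.7000
x4 AND NOT x1 = a·b on (0.6700, 0.7000) = 0.4690
(x4 AND NOT x1) OR x2 = a + b − a·b on (0.4690, 0.7800) = 0.8832
NOT x1 = 1 − 0.3000 = 0.7000
x4 OR NOT x1 = a + b − a·b on (0.6700, 0.7000) = 0.9010
((x4 AND NOT x1) OR x2) AND (x4 OR NOT x1) = a·b on (0.8832, 0.9010) = 0.7957

0.796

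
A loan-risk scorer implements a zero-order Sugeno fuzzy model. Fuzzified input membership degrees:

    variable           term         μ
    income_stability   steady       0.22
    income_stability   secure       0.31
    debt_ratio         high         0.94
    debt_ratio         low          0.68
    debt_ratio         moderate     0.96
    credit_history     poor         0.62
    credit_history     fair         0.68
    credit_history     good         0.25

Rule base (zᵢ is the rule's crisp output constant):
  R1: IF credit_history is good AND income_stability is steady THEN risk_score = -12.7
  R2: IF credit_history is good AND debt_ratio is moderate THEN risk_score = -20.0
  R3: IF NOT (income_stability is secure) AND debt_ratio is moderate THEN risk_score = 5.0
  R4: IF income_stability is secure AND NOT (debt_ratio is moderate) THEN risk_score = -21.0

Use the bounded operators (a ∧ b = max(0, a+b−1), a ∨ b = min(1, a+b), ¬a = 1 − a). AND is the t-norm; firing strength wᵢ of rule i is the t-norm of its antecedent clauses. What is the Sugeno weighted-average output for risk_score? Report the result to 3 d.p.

-1.105

R1 (z=-12.7): good=0.25, steady=0.22; AND[max(0, a+b−1)] → w = 0.00
R2 (z=-20.0): good=0.25, moderate=0.96; AND[max(0, a+b−1)] → w = 0.21
R3 (z=5.0): ¬secure=1−0.31=0.69, moderate=0.96; AND[max(0, a+b−1)] → w = 0.65
R4 (z=-21.0): secure=0.31, ¬moderate=1−0.96=0.04; AND[max(0, a+b−1)] → w = 0.00
Weighted average = (0.00·-12.7 + 0.21·-20.0 + 0.65·5.0 + 0.00·-21.0) / (0.00 + 0.21 + 0.65 + 0.00)
  = -0.9500 / 0.8600 = -1.105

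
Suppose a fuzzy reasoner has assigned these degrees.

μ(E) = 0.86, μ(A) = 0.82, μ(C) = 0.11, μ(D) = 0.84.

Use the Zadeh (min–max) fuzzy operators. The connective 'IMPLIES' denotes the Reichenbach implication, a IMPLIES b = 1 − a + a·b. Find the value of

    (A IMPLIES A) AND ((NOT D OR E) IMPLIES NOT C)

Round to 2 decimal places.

A IMPLIES A  [Reichenbach: 1 − a + a·b] with a=0.82, b=0.82 → 0.85
NOT D = 1 − 0.84 = 0.16
NOT D OR E = max(a, b) on (0.16, 0.86) = 0.86
NOT C = 1 − 0.11 = 0.89
(NOT D OR E) IMPLIES NOT C  [Reichenbach: 1 − a + a·b] with a=0.86, b=0.89 → 0.91
(A IMPLIES A) AND ((NOT D OR E) IMPLIES NOT C) = min(a, b) on (0.85, 0.91) = 0.85

0.85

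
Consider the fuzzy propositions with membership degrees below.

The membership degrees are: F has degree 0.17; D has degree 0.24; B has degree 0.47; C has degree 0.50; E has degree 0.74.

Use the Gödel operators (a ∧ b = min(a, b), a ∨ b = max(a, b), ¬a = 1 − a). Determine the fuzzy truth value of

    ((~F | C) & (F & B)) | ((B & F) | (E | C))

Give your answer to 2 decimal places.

0.74

~F = 1 − 0.17 = 0.83
~F | C = max(a, b) on (0.83, 0.50) = 0.83
F & B = min(a, b) on (0.17, 0.47) = 0.17
(~F | C) & (F & B) = min(a, b) on (0.83, 0.17) = 0.17
B & F = min(a, b) on (0.47, 0.17) = 0.17
E | C = max(a, b) on (0.74, 0.50) = 0.74
(B & F) | (E | C) = max(a, b) on (0.17, 0.74) = 0.74
((~F | C) & (F & B)) | ((B & F) | (E | C)) = max(a, b) on (0.17, 0.74) = 0.74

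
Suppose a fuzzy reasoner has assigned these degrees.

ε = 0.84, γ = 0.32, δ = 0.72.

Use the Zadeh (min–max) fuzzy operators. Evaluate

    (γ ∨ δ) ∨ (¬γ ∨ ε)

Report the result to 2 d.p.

0.84

γ ∨ δ = max(a, b) on (0.32, 0.72) = 0.72
¬γ = 1 − 0.32 = 0.68
¬γ ∨ ε = max(a, b) on (0.68, 0.84) = 0.84
(γ ∨ δ) ∨ (¬γ ∨ ε) = max(a, b) on (0.72, 0.84) = 0.84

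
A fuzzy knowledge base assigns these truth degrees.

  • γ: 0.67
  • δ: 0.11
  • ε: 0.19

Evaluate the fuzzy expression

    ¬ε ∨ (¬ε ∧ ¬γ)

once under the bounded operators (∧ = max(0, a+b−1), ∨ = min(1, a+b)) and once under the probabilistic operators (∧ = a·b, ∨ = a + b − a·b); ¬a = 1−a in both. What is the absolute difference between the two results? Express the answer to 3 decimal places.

Under bounded:
  ¬ε = 1 − 0.19 = 0.81
  ¬ε = 1 − 0.19 = 0.81
  ¬γ = 1 − 0.67 = 0.33
  ¬ε ∧ ¬γ = max(0, a+b−1) on (0.81, 0.33) = 0.14
  ¬ε ∨ (¬ε ∧ ¬γ) = min(1, a+b) on (0.81, 0.14) = 0.95
  → value = 0.9500
Under probabilistic:
  ¬ε = 1 − 0.1900 = 0.8100
  ¬ε = 1 − 0.1900 = 0.8100
  ¬γ = 1 − 0.6700 = 0.3300
  ¬ε ∧ ¬γ = a·b on (0.8100, 0.3300) = 0.2673
  ¬ε ∨ (¬ε ∧ ¬γ) = a + b − a·b on (0.8100, 0.2673) = 0.8608
  → value = 0.8608
|0.9500 − 0.8608| = 0.089

0.089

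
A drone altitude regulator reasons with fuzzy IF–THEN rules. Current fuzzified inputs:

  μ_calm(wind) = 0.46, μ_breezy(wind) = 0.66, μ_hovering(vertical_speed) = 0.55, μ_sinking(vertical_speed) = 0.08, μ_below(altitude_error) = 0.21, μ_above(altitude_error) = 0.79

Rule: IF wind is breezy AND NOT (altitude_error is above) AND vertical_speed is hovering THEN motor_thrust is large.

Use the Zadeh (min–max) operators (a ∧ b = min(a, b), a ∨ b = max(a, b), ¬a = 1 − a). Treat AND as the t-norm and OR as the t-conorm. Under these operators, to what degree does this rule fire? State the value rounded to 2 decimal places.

firing strength: breezy=0.66, ¬above=1−0.79=0.21, hovering=0.55; AND[min(a, b)] → w = 0.21

0.21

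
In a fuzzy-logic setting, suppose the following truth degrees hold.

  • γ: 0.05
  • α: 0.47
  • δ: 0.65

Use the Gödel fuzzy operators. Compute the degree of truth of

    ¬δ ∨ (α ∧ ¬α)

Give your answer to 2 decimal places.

0.47

¬δ = 1 − 0.65 = 0.35
¬α = 1 − 0.47 = 0.53
α ∧ ¬α = min(a, b) on (0.47, 0.53) = 0.47
¬δ ∨ (α ∧ ¬α) = max(a, b) on (0.35, 0.47) = 0.47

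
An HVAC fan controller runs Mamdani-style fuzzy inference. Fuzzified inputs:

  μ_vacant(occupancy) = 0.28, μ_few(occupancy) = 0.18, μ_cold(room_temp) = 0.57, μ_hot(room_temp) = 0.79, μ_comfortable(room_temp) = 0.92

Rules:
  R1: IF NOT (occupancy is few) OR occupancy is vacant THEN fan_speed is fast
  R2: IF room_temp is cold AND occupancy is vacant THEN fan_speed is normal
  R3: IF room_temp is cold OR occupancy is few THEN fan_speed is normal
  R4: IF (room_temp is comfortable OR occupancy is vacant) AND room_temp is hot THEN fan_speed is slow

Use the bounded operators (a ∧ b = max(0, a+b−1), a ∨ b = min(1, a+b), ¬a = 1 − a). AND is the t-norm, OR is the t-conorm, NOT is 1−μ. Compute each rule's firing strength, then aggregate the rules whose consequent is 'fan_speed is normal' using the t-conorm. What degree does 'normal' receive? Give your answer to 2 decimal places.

R1: ¬few=1−0.18=0.82, vacant=0.28; OR[min(1, a+b)] → w = 1.00
R2: cold=0.57, vacant=0.28; AND[max(0, a+b−1)] → w = 0.00
R3: cold=0.57, few=0.18; OR[min(1, a+b)] → w = 0.75
R4: (comfortable=0.92 OR vacant=0.28) = 1.00; AND[max(0, a+b−1)] with hot=0.79 → w = 0.79
Rules with consequent 'normal': {R2, R3} → strengths 0.00, 0.75
Aggregate via t-conorm [min(1, a+b)]: 0.75

0.75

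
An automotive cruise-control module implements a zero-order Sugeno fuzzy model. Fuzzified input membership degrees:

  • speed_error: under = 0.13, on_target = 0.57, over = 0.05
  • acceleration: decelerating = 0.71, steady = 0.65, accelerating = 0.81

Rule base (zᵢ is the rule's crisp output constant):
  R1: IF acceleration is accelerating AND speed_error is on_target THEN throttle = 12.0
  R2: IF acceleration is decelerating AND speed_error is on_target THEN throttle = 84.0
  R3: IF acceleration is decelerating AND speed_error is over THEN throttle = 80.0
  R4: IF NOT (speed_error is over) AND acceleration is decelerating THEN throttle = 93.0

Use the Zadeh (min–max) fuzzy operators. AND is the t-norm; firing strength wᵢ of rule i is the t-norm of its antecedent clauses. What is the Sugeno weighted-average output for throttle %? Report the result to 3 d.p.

R1 (z=12.0): accelerating=0.81, on_target=0.57; AND[min(a, b)] → w = 0.57
R2 (z=84.0): decelerating=0.71, on_target=0.57; AND[min(a, b)] → w = 0.57
R3 (z=80.0): decelerating=0.71, over=0.05; AND[min(a, b)] → w = 0.05
R4 (z=93.0): ¬over=1−0.05=0.95, decelerating=0.71; AND[min(a, b)] → w = 0.71
Weighted average = (0.57·12.0 + 0.57·84.0 + 0.05·80.0 + 0.71·93.0) / (0.57 + 0.57 + 0.05 + 0.71)
  = 124.7500 / 1.9000 = 65.658

65.658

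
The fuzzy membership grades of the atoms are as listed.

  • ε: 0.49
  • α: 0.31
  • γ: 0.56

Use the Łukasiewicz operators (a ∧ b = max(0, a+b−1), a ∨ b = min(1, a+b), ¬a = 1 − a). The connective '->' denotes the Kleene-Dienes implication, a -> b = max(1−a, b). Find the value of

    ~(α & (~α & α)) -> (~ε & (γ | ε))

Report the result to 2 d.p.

0.51

~α = 1 − 0.31 = 0.69
~α & α = max(0, a+b−1) on (0.69, 0.31) = 0.00
α & (~α & α) = max(0, a+b−1) on (0.31, 0.00) = 0.00
~(α & (~α & α)) = 1 − 0.00 = 1.00
~ε = 1 − 0.49 = 0.51
γ | ε = min(1, a+b) on (0.56, 0.49) = 1.00
~ε & (γ | ε) = max(0, a+b−1) on (0.51, 1.00) = 0.51
~(α & (~α & α)) -> (~ε & (γ | ε))  [Kleene-Dienes: max(1−a, b)] with a=1.00, b=0.51 → 0.51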